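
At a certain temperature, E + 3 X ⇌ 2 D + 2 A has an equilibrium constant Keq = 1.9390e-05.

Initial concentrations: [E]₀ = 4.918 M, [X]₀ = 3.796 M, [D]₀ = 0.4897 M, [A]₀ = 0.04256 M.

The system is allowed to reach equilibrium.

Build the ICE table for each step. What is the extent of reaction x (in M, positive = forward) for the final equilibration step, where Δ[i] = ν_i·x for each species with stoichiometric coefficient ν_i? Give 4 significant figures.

Q₀ = 1.6147e-06 vs Keq = 1.9390e-05 ⇒ Q<K, forward
Step 1:
                   E          X          D          A
  I            4.918      3.796     0.4897    0.04256
  C         -0.03913    -0.1174    0.07826    0.07826
  E            4.879      3.679      0.568     0.1208
  solve Keq expr → x = 0.03913; check Q = 1.9390e-05

x = 0.03913 M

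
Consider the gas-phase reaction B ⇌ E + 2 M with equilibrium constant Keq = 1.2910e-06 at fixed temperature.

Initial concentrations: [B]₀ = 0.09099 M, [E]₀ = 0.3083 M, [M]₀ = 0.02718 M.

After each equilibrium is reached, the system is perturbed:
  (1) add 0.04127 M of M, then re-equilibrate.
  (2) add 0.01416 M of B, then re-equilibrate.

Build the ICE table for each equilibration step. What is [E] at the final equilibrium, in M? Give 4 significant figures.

[E]_eq = 0.2745 M

Q₀ = 0.002503 vs Keq = 1.2910e-06 ⇒ Q>K, reverse
Step 1:
                  B         E         M
  Initial   0.09099    0.3083   0.02718
  Change    0.01325  -0.01325   -0.0265
  Equil      0.1042     0.295 6.7537e-04
  solve Keq expr → x = -0.01325; check Q = 1.2910e-06
Then add 0.04127 M of M.
Step 2:
                  B         E         M
  Initial    0.1042     0.295   0.04195
  Change    0.02059  -0.02059  -0.04118
  Equil      0.1248    0.2745 7.6628e-04
  solve Keq expr → x = -0.02059; check Q = 1.2910e-06
Then add 0.01416 M of B.
Step 3:
                  B         E         M
  Initial     0.139    0.2745 7.6628e-04
  Change  -2.1100e-05 2.1100e-05 4.2201e-05
  Equil       0.139    0.2745 8.0848e-04
  solve Keq expr → x = 2.1100e-05; check Q = 1.2910e-06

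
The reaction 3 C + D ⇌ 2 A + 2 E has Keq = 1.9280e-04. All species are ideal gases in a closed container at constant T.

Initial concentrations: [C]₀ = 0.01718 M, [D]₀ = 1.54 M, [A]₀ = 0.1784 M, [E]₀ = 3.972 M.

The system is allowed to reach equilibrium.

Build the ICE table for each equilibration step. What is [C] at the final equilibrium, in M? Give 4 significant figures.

[C]_eq = 0.2837 M

Q₀ = 6.4301e+04 vs Keq = 1.9280e-04 ⇒ Q>K, reverse
Step 1:
                    C           D           A           E
  I           0.01718        1.54      0.1784       3.972
  C            0.2665     0.08885     -0.1777     -0.1777
  E            0.2837       1.629  7.0583e-04       3.794
  solve Keq expr → x = -0.08885; check Q = 1.9280e-04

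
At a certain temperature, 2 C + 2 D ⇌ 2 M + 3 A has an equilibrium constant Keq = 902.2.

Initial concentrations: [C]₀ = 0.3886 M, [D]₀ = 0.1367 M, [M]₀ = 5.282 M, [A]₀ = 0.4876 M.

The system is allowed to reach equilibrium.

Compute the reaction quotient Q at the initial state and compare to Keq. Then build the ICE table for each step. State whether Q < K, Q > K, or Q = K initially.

Q₀ = 1146; Q > K (proceeds reverse)

Q₀ = 1146 vs Keq = 902.2 ⇒ Q>K, reverse
Step 1:
                  C         D         M         A
  I          0.3886    0.1367     5.282    0.4876
  C        0.008246  0.008246 -0.008246  -0.01237
  E          0.3968    0.1449     5.274    0.4752
  solve Keq expr → x = -0.004123; check Q = 902.2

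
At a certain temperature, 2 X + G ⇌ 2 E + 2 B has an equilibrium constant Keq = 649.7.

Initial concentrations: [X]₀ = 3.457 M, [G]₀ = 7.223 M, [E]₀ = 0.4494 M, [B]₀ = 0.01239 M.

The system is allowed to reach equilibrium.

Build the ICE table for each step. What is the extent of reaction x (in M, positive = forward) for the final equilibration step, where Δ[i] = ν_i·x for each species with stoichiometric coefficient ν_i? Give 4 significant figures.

x = 1.628 M

Q₀ = 3.5916e-07 vs Keq = 649.7 ⇒ Q<K, forward
Step 1:
                  X         G         E         B
  Initial     3.457     7.223    0.4494   0.01239
  Change     -3.256    -1.628     3.256     3.256
  Equil      0.2009     5.595     3.706     3.269
  solve Keq expr → x = 1.628; check Q = 649.7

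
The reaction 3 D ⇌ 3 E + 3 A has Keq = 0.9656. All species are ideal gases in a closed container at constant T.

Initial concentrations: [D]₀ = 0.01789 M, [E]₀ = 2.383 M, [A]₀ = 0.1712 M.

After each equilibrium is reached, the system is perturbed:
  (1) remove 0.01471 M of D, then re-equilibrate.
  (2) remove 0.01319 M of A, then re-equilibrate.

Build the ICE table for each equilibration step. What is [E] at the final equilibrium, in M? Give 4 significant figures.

Q₀ = 1.1859e+04 vs Keq = 0.9656 ⇒ Q>K, reverse
Step 1:
                   D          E          A
  Initial    0.01789      2.383     0.1712
  Change      0.1138    -0.1138    -0.1138
  Equil       0.1317      2.269    0.05737
  solve Keq expr → x = -0.03794; check Q = 0.9656
Then remove 0.01471 M of D.
Step 2:
                   D          E          A
  Initial      0.117      2.269    0.05737
  Change    0.004392  -0.004392  -0.004392
  Equil       0.1214      2.265    0.05298
  solve Keq expr → x = -0.001464; check Q = 0.9656
Then remove 0.01319 M of A.
Step 3:
                   D          E          A
  Initial     0.1214      2.265    0.03979
  Change   -0.009047   0.009047   0.009047
  Equil       0.1124      2.274    0.04884
  solve Keq expr → x = 0.003016; check Q = 0.9656

[E]_eq = 2.274 M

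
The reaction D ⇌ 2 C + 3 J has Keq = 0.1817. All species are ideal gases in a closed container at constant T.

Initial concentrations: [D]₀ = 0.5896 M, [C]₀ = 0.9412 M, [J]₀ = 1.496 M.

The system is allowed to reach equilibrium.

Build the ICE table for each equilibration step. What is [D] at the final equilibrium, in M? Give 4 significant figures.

[D]_eq = 0.8095 M

Q₀ = 5.03 vs Keq = 0.1817 ⇒ Q>K, reverse
Step 1:
                   D          C          J
  init        0.5896     0.9412      1.496
  Δ           0.2199    -0.4398    -0.6597
  eq          0.8095     0.5014     0.8363
  solve Keq expr → x = -0.2199; check Q = 0.1817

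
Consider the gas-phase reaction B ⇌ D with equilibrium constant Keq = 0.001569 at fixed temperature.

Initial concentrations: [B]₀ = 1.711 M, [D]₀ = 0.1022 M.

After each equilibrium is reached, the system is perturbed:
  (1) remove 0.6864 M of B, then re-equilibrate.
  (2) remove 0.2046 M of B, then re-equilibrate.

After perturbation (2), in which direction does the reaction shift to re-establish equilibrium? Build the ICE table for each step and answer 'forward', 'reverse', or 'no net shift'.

Direction: reverse

Q₀ = 0.05973 vs Keq = 0.001569 ⇒ Q>K, reverse
Step 1:
                  B         D
  Initial     1.711    0.1022
  Change    0.09936  -0.09936
  Equil        1.81   0.00284
  solve Keq expr → x = -0.09936; check Q = 0.001569
Then remove 0.6864 M of B.
Step 2:
                  B         D
  Initial     1.124   0.00284
  Change   0.001075 -0.001075
  Equil       1.125  0.001765
  solve Keq expr → x = -0.001075; check Q = 0.001569
Then remove 0.2046 M of B.
Step 3:
                  B         D
  Initial    0.9204  0.001765
  Change  3.2051e-04 -3.2051e-04
  Equil      0.9208  0.001445
  solve Keq expr → x = -3.2051e-04; check Q = 0.001569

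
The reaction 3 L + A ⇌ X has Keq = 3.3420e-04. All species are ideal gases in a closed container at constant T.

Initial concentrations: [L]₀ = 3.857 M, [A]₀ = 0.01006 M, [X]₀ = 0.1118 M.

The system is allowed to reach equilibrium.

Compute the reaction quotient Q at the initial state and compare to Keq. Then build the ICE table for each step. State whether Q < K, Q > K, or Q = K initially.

Q₀ = 0.1937; Q > K (proceeds reverse)

Q₀ = 0.1937 vs Keq = 3.3420e-04 ⇒ Q>K, reverse
Step 1:
                   L          A          X
  Initial      3.857    0.01006     0.1118
  Change      0.3267     0.1089    -0.1089
  Equil        4.184     0.1189   0.002911
  solve Keq expr → x = -0.1089; check Q = 3.3420e-04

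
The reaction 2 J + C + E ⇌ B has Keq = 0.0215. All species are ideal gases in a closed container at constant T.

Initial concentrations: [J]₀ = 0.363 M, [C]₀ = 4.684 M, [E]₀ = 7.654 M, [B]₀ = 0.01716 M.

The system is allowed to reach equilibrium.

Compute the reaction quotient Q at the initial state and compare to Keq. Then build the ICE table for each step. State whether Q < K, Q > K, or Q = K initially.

Q₀ = 0.003632 vs Keq = 0.0215 ⇒ Q<K, forward
Step 1:
                   J          C          E          B
  Initial      0.363      4.684      7.654    0.01716
  Change    -0.08397   -0.04199   -0.04199    0.04199
  Equil        0.279      4.642      7.612    0.05915
  solve Keq expr → x = 0.04199; check Q = 0.0215

Q₀ = 0.003632; Q < K (proceeds forward)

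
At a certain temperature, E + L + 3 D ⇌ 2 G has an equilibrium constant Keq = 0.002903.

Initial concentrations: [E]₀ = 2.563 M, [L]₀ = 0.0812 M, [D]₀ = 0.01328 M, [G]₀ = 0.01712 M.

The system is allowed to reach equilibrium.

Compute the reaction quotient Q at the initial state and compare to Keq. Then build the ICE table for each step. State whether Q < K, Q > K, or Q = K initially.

Q₀ = 601.3; Q > K (proceeds reverse)

Q₀ = 601.3 vs Keq = 0.002903 ⇒ Q>K, reverse
Step 1:
                   E          L          D          G
  I            2.563     0.0812    0.01328    0.01712
  C         0.008462   0.008462    0.02538   -0.01692
  E            2.571    0.08966    0.03866 1.9669e-04
  solve Keq expr → x = -0.008462; check Q = 0.002903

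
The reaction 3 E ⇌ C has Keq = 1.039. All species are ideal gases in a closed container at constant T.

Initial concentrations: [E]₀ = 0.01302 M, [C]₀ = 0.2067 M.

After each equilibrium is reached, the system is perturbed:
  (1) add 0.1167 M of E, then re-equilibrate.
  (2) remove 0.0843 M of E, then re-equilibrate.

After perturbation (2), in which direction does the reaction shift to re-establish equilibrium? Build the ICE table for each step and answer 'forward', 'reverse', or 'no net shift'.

Direction: reverse

Q₀ = 9.3650e+04 vs Keq = 1.039 ⇒ Q>K, reverse
Step 1:
                    E           C
  init        0.01302      0.2067
  Δ            0.4002     -0.1334
  eq           0.4132      0.0733
  solve Keq expr → x = -0.1334; check Q = 1.039
Then add 0.1167 M of E.
Step 2:
                    E           C
  init         0.5299      0.0733
  Δ           -0.0745     0.02483
  eq           0.4554     0.09814
  solve Keq expr → x = 0.02483; check Q = 1.039
Then remove 0.0843 M of E.
Step 3:
                    E           C
  init         0.3711     0.09814
  Δ           0.05435    -0.01812
  eq           0.4255     0.08002
  solve Keq expr → x = -0.01812; check Q = 1.039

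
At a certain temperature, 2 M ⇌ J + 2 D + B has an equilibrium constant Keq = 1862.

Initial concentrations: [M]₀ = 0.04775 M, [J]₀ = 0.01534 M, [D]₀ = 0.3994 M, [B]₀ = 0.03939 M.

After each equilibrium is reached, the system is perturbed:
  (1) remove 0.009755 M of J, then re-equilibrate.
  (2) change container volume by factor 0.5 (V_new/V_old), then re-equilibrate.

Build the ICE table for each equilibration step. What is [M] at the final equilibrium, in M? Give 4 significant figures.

[M]_eq = 0.001766 M

Q₀ = 0.04227 vs Keq = 1862 ⇒ Q<K, forward
Step 1:
                   M          J          D          B
  Initial    0.04775    0.01534     0.3994    0.03939
  Change    -0.04724    0.02362    0.04724    0.02362
  Equil   5.1282e-04    0.03896     0.4466    0.06301
  solve Keq expr → x = 0.02362; check Q = 1862
Then remove 0.009755 M of J.
Step 2:
                   M          J          D          B
  Initial 5.1282e-04     0.0292     0.4466    0.06301
  Change  -6.8373e-05 3.4187e-05 6.8373e-05 3.4187e-05
  Equil   4.4445e-04    0.02924     0.4467    0.06304
  solve Keq expr → x = 3.4187e-05; check Q = 1862
Then change container volume by factor 0.5 (V_new/V_old).
Step 3:
                   M          J          D          B
  Initial 8.8890e-04    0.05848     0.8934     0.1261
  Change  8.7740e-04 -4.3870e-04 -8.7740e-04 -4.3870e-04
  Equil     0.001766    0.05804     0.8925     0.1256
  solve Keq expr → x = -4.3870e-04; check Q = 1862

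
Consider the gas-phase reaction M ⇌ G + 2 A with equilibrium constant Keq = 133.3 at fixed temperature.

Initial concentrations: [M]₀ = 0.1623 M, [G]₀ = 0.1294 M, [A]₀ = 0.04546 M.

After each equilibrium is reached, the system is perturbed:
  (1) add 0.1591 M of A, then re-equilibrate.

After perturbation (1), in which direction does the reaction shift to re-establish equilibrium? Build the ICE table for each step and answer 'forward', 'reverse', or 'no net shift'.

Q₀ = 0.001648 vs Keq = 133.3 ⇒ Q<K, forward
Step 1:
                    M           G           A
  init         0.1623      0.1294     0.04546
  Δ            -0.162       0.162       0.324
  eq       2.9840e-04      0.2914      0.3695
  solve Keq expr → x = 0.162; check Q = 133.3
Then add 0.1591 M of A.
Step 2:
                    M           G           A
  init     2.9840e-04      0.2914      0.5286
  Δ        3.1025e-04 -3.1025e-04 -6.2051e-04
  eq       6.0866e-04      0.2911      0.5279
  solve Keq expr → x = -3.1025e-04; check Q = 133.3

Direction: reverse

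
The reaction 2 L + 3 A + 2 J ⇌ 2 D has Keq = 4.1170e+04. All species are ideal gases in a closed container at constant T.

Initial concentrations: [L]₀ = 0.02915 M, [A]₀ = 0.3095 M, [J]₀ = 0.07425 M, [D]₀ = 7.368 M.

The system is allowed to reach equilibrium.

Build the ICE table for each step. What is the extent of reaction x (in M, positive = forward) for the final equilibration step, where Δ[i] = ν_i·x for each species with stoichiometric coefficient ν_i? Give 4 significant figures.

x = -0.1072 M

Q₀ = 3.9088e+08 vs Keq = 4.1170e+04 ⇒ Q>K, reverse
Step 1:
                    L           A           J           D
  Initial     0.02915      0.3095     0.07425       7.368
  Change       0.2144      0.3216      0.2144     -0.2144
  Equil        0.2436      0.6311      0.2887       7.154
  solve Keq expr → x = -0.1072; check Q = 4.1170e+04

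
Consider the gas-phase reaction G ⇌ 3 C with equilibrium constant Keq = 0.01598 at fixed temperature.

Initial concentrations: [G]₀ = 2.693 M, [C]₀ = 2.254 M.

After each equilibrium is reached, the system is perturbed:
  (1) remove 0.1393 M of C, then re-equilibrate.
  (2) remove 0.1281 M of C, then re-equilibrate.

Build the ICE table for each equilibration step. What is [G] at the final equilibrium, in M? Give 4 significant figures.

Q₀ = 4.252 vs Keq = 0.01598 ⇒ Q>K, reverse
Step 1:
                  G         C
  init        2.693     2.254
  Δ          0.6261    -1.878
  eq          3.319    0.3757
  solve Keq expr → x = -0.6261; check Q = 0.01598
Then remove 0.1393 M of C.
Step 2:
                  G         C
  init        3.319    0.2364
  Δ        -0.04585    0.1376
  eq          3.273     0.374
  solve Keq expr → x = 0.04585; check Q = 0.01598
Then remove 0.1281 M of C.
Step 3:
                  G         C
  init        3.273    0.2459
  Δ        -0.04216    0.1265
  eq          3.231    0.3724
  solve Keq expr → x = 0.04216; check Q = 0.01598

[G]_eq = 3.231 M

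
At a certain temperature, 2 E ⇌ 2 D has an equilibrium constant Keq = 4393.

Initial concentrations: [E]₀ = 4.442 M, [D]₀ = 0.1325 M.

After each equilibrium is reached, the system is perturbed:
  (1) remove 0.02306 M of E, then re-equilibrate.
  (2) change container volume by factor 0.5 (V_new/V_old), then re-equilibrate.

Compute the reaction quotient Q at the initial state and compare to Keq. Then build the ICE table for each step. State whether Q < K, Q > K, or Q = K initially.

Q₀ = 8.8976e-04; Q < K (proceeds forward)

Q₀ = 8.8976e-04 vs Keq = 4393 ⇒ Q<K, forward
Step 1:
                  E         D
  I           4.442    0.1325
  C          -4.374     4.374
  E         0.06799     4.507
  solve Keq expr → x = 2.187; check Q = 4393
Then remove 0.02306 M of E.
Step 2:
                  E         D
  I         0.04493     4.507
  C         0.02272  -0.02272
  E         0.06765     4.484
  solve Keq expr → x = -0.01136; check Q = 4393
Then change container volume by factor 0.5 (V_new/V_old).
Step 3:
                  E         D
  I          0.1353     8.968
  C               0         0
  E          0.1353     8.968
  solve Keq expr → x = 0; check Q = 4393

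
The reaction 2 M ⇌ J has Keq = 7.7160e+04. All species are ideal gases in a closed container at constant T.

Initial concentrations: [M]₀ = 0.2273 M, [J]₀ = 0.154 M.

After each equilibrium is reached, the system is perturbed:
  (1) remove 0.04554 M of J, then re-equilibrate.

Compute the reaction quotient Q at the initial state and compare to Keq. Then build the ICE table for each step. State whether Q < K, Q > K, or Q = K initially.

Q₀ = 2.981 vs Keq = 7.7160e+04 ⇒ Q<K, forward
Step 1:
                    M           J
  Initial      0.2273       0.154
  Change      -0.2254      0.1127
  Equil      0.001859      0.2667
  solve Keq expr → x = 0.1127; check Q = 7.7160e+04
Then remove 0.04554 M of J.
Step 2:
                    M           J
  Initial    0.001859      0.2212
  Change  -1.6583e-04  8.2914e-05
  Equil      0.001693      0.2213
  solve Keq expr → x = 8.2914e-05; check Q = 7.7160e+04

Q₀ = 2.981; Q < K (proceeds forward)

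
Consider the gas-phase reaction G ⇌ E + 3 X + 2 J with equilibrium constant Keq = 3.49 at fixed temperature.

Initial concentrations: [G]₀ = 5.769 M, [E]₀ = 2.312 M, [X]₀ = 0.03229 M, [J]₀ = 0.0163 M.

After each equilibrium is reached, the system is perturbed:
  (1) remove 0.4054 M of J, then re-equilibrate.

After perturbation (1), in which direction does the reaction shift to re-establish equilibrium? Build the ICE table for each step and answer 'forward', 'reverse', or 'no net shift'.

Direction: forward

Q₀ = 3.5848e-09 vs Keq = 3.49 ⇒ Q<K, forward
Step 1:
                  G         E         X         J
  I           5.769     2.312   0.03229    0.0163
  C         -0.5575    0.5575     1.672     1.115
  E           5.212     2.869     1.705     1.131
  solve Keq expr → x = 0.5575; check Q = 3.49
Then remove 0.4054 M of J.
Step 2:
                  G         E         X         J
  I           5.212     2.869     1.705    0.7258
  C        -0.08529   0.08529    0.2559    0.1706
  E           5.126     2.955     1.961    0.8964
  solve Keq expr → x = 0.08529; check Q = 3.49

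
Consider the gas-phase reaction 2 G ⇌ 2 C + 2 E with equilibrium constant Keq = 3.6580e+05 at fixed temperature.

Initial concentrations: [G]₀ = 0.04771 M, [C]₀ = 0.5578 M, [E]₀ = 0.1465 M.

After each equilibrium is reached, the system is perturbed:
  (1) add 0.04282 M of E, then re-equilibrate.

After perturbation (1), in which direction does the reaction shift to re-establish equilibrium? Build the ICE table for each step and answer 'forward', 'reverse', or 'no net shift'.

Q₀ = 2.934 vs Keq = 3.6580e+05 ⇒ Q<K, forward
Step 1:
                   G          C          E
  Initial    0.04771     0.5578     0.1465
  Change    -0.04752    0.04752    0.04752
  Equil   1.9418e-04     0.6053      0.194
  solve Keq expr → x = 0.02376; check Q = 3.6580e+05
Then add 0.04282 M of E.
Step 2:
                   G          C          E
  Initial 1.9418e-04     0.6053     0.2368
  Change  4.2796e-05 -4.2796e-05 -4.2796e-05
  Equil   2.3697e-04     0.6053     0.2368
  solve Keq expr → x = -2.1398e-05; check Q = 3.6580e+05

Direction: reverse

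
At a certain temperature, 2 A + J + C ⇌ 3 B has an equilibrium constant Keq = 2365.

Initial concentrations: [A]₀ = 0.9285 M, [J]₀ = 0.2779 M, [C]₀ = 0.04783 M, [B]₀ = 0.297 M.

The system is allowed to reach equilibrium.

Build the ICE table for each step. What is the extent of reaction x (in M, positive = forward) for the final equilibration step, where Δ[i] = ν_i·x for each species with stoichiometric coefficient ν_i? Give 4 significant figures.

x = 0.04761 M

Q₀ = 2.286 vs Keq = 2365 ⇒ Q<K, forward
Step 1:
                   A          J          C          B
  Initial     0.9285     0.2779    0.04783      0.297
  Change    -0.09521   -0.04761   -0.04761     0.1428
  Equil       0.8333     0.2303 2.2496e-04     0.4398
  solve Keq expr → x = 0.04761; check Q = 2365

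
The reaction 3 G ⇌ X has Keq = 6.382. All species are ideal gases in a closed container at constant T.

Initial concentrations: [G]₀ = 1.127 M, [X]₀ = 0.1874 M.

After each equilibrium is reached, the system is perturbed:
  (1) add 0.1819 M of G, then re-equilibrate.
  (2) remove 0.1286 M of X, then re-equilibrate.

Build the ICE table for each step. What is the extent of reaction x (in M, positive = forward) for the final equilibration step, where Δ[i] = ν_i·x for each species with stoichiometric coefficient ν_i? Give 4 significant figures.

Q₀ = 0.1309 vs Keq = 6.382 ⇒ Q<K, forward
Step 1:
                  G         X
  I           1.127    0.1874
  C         -0.7208    0.2403
  E          0.4062    0.4277
  solve Keq expr → x = 0.2403; check Q = 6.382
Then add 0.1819 M of G.
Step 2:
                  G         X
  I          0.5881    0.4277
  C         -0.1652   0.05506
  E          0.4229    0.4827
  solve Keq expr → x = 0.05506; check Q = 6.382
Then remove 0.1286 M of X.
Step 3:
                  G         X
  I          0.4229    0.3541
  C         -0.0371   0.01237
  E          0.3858    0.3665
  solve Keq expr → x = 0.01237; check Q = 6.382

x = 0.01237 M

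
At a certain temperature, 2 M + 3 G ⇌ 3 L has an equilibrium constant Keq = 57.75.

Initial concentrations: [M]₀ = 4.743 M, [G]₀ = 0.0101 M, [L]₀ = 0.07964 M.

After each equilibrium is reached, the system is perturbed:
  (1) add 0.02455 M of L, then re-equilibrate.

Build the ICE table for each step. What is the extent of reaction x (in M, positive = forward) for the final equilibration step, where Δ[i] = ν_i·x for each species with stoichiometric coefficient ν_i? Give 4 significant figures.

Q₀ = 21.79 vs Keq = 57.75 ⇒ Q<K, forward
Step 1:
                   M          G          L
  I            4.743     0.0101    0.07964
  C         -0.00171  -0.002564   0.002564
  E            4.741   0.007536     0.0822
  solve Keq expr → x = 8.5482e-04; check Q = 57.75
Then add 0.02455 M of L.
Step 2:
                   M          G          L
  I            4.741   0.007536     0.1068
  C         0.001373    0.00206   -0.00206
  E            4.743   0.009595     0.1047
  solve Keq expr → x = -6.8659e-04; check Q = 57.75

x = -6.8659e-04 M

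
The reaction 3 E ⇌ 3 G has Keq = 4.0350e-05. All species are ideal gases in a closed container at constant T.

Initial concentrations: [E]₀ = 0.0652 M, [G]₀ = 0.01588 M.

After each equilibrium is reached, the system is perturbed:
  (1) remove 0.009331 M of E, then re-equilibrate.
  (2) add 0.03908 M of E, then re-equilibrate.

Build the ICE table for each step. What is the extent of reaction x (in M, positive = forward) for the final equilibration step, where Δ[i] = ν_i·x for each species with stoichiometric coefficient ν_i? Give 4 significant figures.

x = 4.3198e-04 M

Q₀ = 0.01445 vs Keq = 4.0350e-05 ⇒ Q>K, reverse
Step 1:
                  E         G
  Initial    0.0652   0.01588
  Change    0.01319  -0.01319
  Equil     0.07839  0.002689
  solve Keq expr → x = -0.004397; check Q = 4.0350e-05
Then remove 0.009331 M of E.
Step 2:
                  E         G
  Initial   0.06906  0.002689
  Change  3.0943e-04 -3.0943e-04
  Equil     0.06937  0.002379
  solve Keq expr → x = -1.0314e-04; check Q = 4.0350e-05
Then add 0.03908 M of E.
Step 3:
                  E         G
  Initial    0.1084  0.002379
  Change  -0.001296  0.001296
  Equil      0.1072  0.003675
  solve Keq expr → x = 4.3198e-04; check Q = 4.0350e-05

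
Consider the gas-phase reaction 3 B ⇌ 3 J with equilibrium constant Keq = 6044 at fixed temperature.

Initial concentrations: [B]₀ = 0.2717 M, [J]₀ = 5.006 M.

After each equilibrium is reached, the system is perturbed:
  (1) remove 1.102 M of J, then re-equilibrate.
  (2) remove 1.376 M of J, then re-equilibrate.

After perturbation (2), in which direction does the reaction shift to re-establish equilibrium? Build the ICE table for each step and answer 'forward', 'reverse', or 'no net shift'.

Direction: forward

Q₀ = 6255 vs Keq = 6044 ⇒ Q>K, reverse
Step 1:
                   B          J
  init        0.2717      5.006
  Δ         0.002958  -0.002958
  eq          0.2747      5.003
  solve Keq expr → x = -9.8608e-04; check Q = 6044
Then remove 1.102 M of J.
Step 2:
                   B          J
  init        0.2747      3.901
  Δ         -0.05735    0.05735
  eq          0.2173      3.958
  solve Keq expr → x = 0.01912; check Q = 6044
Then remove 1.376 M of J.
Step 3:
                   B          J
  init        0.2173      2.582
  Δ         -0.07161    0.07161
  eq          0.1457      2.654
  solve Keq expr → x = 0.02387; check Q = 6044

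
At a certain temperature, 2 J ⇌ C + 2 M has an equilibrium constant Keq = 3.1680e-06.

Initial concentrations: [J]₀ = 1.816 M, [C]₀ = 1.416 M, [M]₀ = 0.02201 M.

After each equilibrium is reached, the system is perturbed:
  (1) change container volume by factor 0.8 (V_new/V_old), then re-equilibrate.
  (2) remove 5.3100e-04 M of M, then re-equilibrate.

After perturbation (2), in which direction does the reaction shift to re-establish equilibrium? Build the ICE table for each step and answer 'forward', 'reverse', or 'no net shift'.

Q₀ = 2.0800e-04 vs Keq = 3.1680e-06 ⇒ Q>K, reverse
Step 1:
                   J          C          M
  I            1.816      1.416    0.02201
  C          0.01926  -0.009628   -0.01926
  E            1.835      1.406   0.002754
  solve Keq expr → x = -0.009628; check Q = 3.1680e-06
Then change container volume by factor 0.8 (V_new/V_old).
Step 2:
                   J          C          M
  I            2.294      1.758   0.003443
  C       3.6285e-04 -1.8143e-04 -3.6285e-04
  E            2.294      1.758    0.00308
  solve Keq expr → x = -1.8143e-04; check Q = 3.1680e-06
Then remove 5.3100e-04 M of M.
Step 3:
                   J          C          M
  I            2.294      1.758   0.002549
  C       -5.3006e-04 2.6503e-04 5.3006e-04
  E            2.294      1.758   0.003079
  solve Keq expr → x = 2.6503e-04; check Q = 3.1680e-06

Direction: forward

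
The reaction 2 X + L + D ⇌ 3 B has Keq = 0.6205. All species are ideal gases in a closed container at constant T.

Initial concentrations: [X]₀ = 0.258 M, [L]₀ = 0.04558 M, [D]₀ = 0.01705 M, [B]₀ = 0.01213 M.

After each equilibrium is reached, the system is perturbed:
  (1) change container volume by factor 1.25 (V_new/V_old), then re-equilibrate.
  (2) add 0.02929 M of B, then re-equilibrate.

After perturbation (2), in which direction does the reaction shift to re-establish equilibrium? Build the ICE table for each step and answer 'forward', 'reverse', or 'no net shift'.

Q₀ = 0.0345 vs Keq = 0.6205 ⇒ Q<K, forward
Step 1:
                    X           L           D           B
  Initial       0.258     0.04558     0.01705     0.01213
  Change    -0.009704   -0.004852   -0.004852     0.01456
  Equil        0.2483     0.04073      0.0122     0.02669
  solve Keq expr → x = 0.004852; check Q = 0.6205
Then change container volume by factor 1.25 (V_new/V_old).
Step 2:
                    X           L           D           B
  Initial      0.1986     0.03258    0.009758     0.02135
  Change   7.6363e-04  3.8181e-04  3.8181e-04   -0.001145
  Equil        0.1994     0.03296     0.01014      0.0202
  solve Keq expr → x = -3.8181e-04; check Q = 0.6205
Then add 0.02929 M of B.
Step 3:
                    X           L           D           B
  Initial      0.1994     0.03296     0.01014     0.04949
  Change      0.01484     0.00742     0.00742    -0.02226
  Equil        0.2142     0.04038     0.01756     0.02723
  solve Keq expr → x = -0.00742; check Q = 0.6205

Direction: reverse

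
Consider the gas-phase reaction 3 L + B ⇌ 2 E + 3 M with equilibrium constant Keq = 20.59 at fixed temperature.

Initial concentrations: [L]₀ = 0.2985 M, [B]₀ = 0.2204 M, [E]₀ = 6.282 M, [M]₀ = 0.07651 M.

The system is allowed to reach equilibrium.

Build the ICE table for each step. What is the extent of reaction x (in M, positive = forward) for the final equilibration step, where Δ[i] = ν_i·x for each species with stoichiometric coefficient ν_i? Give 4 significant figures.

x = 0.01468 M

Q₀ = 3.015 vs Keq = 20.59 ⇒ Q<K, forward
Step 1:
                    L           B           E           M
  I            0.2985      0.2204       6.282     0.07651
  C          -0.04404    -0.01468     0.02936     0.04404
  E            0.2545      0.2057       6.311      0.1206
  solve Keq expr → x = 0.01468; check Q = 20.59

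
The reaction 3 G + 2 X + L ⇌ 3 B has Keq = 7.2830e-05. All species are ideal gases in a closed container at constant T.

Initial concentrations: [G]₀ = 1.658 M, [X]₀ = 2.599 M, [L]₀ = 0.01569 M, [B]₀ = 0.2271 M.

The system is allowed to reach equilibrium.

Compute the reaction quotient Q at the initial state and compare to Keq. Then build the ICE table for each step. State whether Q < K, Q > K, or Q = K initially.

Q₀ = 0.02425; Q > K (proceeds reverse)

Q₀ = 0.02425 vs Keq = 7.2830e-05 ⇒ Q>K, reverse
Step 1:
                  G         X         L         B
  Initial     1.658     2.599   0.01569    0.2271
  Change     0.1658    0.1105   0.05527   -0.1658
  Equil       1.824      2.71   0.07096   0.06129
  solve Keq expr → x = -0.05527; check Q = 7.2830e-05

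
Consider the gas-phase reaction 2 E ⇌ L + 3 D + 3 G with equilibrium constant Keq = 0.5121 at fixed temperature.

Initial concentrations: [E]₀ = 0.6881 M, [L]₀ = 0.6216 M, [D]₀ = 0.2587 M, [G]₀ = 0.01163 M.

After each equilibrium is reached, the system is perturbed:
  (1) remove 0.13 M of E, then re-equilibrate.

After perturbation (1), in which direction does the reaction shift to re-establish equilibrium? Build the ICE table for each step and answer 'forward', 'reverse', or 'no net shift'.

Direction: reverse

Q₀ = 3.5755e-08 vs Keq = 0.5121 ⇒ Q<K, forward
Step 1:
                   E          L          D          G
  I           0.6881     0.6216     0.2587    0.01163
  C          -0.3494     0.1747     0.5241     0.5241
  E           0.3387     0.7963     0.7828     0.5357
  solve Keq expr → x = 0.1747; check Q = 0.5121
Then remove 0.13 M of E.
Step 2:
                   E          L          D          G
  I           0.2087     0.7963     0.7828     0.5357
  C          0.03987   -0.01993    -0.0598    -0.0598
  E           0.2486     0.7764      0.723     0.4759
  solve Keq expr → x = -0.01993; check Q = 0.5121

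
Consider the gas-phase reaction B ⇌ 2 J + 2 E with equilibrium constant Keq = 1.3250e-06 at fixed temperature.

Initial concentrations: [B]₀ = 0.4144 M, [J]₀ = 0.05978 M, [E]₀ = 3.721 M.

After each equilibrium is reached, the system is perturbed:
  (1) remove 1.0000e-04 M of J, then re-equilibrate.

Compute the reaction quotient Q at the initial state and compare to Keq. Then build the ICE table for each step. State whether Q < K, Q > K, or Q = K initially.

Q₀ = 0.1194; Q > K (proceeds reverse)

Q₀ = 0.1194 vs Keq = 1.3250e-06 ⇒ Q>K, reverse
Step 1:
                   B          J          E
  Initial     0.4144    0.05978      3.721
  Change     0.02979   -0.05957   -0.05957
  Equil       0.4442 2.0953e-04      3.661
  solve Keq expr → x = -0.02979; check Q = 1.3250e-06
Then remove 1.0000e-04 M of J.
Step 2:
                   B          J          E
  Initial     0.4442 1.0953e-04      3.661
  Change  -4.9991e-05 9.9982e-05 9.9982e-05
  Equil       0.4441 2.0951e-04      3.662
  solve Keq expr → x = 4.9991e-05; check Q = 1.3250e-06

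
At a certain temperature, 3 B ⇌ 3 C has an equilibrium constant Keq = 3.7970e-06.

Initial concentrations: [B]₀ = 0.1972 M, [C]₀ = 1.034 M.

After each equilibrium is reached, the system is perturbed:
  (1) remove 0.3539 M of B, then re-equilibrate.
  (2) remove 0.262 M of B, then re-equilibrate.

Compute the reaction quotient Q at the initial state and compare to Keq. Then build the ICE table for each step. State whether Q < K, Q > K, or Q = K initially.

Q₀ = 144.2; Q > K (proceeds reverse)

Q₀ = 144.2 vs Keq = 3.7970e-06 ⇒ Q>K, reverse
Step 1:
                   B          C
  Initial     0.1972      1.034
  Change       1.015     -1.015
  Equil        1.212    0.01891
  solve Keq expr → x = -0.3384; check Q = 3.7970e-06
Then remove 0.3539 M of B.
Step 2:
                   B          C
  Initial     0.8584    0.01891
  Change    0.005436  -0.005436
  Equil       0.8638    0.01348
  solve Keq expr → x = -0.001812; check Q = 3.7970e-06
Then remove 0.262 M of B.
Step 3:
                   B          C
  Initial     0.6018    0.01348
  Change    0.004025  -0.004025
  Equil       0.6058   0.009452
  solve Keq expr → x = -0.001342; check Q = 3.7970e-06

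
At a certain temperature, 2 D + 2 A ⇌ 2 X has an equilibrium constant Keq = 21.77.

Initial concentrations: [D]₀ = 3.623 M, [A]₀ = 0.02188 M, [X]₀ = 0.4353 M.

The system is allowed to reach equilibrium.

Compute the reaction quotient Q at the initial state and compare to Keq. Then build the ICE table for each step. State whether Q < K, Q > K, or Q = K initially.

Q₀ = 30.15 vs Keq = 21.77 ⇒ Q>K, reverse
Step 1:
                   D          A          X
  I            3.623    0.02188     0.4353
  C          0.00363    0.00363   -0.00363
  E            3.627    0.02551     0.4317
  solve Keq expr → x = -0.001815; check Q = 21.77

Q₀ = 30.15; Q > K (proceeds reverse)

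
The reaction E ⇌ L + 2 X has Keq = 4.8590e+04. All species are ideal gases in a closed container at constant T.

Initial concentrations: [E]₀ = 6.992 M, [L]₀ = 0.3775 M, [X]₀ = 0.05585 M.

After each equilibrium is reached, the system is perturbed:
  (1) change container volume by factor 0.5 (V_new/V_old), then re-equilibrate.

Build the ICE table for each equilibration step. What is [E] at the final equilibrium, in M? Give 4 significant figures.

[E]_eq = 0.2279 M

Q₀ = 1.6841e-04 vs Keq = 4.8590e+04 ⇒ Q<K, forward
Step 1:
                   E          L          X
  Initial      6.992     0.3775    0.05585
  Change      -6.962      6.962      13.92
  Equil      0.02953       7.34      13.98
  solve Keq expr → x = 6.962; check Q = 4.8590e+04
Then change container volume by factor 0.5 (V_new/V_old).
Step 2:
                   E          L          X
  Initial    0.05905      14.68      27.96
  Change      0.1688    -0.1688    -0.3377
  Equil       0.2279      14.51      27.62
  solve Keq expr → x = -0.1688; check Q = 4.8590e+04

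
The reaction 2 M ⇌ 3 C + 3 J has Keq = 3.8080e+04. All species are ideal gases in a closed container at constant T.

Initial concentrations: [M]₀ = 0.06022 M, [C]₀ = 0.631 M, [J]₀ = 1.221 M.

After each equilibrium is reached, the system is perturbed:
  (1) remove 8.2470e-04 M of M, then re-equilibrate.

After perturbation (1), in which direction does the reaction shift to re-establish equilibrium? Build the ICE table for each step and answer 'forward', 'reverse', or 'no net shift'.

Direction: reverse

Q₀ = 126.1 vs Keq = 3.8080e+04 ⇒ Q<K, forward
Step 1:
                    M           C           J
  init        0.06022       0.631       1.221
  Δ          -0.05561     0.08341     0.08341
  eq          0.00461      0.7144       1.304
  solve Keq expr → x = 0.0278; check Q = 3.8080e+04
Then remove 8.2470e-04 M of M.
Step 2:
                    M           C           J
  init       0.003785      0.7144       1.304
  Δ        8.0660e-04    -0.00121    -0.00121
  eq         0.004592      0.7132       1.303
  solve Keq expr → x = -4.0330e-04; check Q = 3.8080e+04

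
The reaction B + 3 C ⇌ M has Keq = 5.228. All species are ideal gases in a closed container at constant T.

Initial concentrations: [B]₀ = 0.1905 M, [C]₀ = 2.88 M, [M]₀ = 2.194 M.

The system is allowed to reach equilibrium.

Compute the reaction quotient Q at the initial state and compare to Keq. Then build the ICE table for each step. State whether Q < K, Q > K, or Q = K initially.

Q₀ = 0.4821 vs Keq = 5.228 ⇒ Q<K, forward
Step 1:
                  B         C         M
  Initial    0.1905      2.88     2.194
  Change    -0.1582   -0.4745    0.1582
  Equil     0.03232     2.405     2.352
  solve Keq expr → x = 0.1582; check Q = 5.228

Q₀ = 0.4821; Q < K (proceeds forward)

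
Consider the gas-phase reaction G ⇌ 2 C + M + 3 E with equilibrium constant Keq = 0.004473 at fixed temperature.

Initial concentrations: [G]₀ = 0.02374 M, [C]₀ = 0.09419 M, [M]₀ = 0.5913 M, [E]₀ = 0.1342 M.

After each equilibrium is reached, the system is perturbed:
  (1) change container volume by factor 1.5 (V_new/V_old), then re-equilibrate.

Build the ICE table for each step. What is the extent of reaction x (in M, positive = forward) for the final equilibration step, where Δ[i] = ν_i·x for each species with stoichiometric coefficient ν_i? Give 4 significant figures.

x = 0.00522 M

Q₀ = 5.3407e-04 vs Keq = 0.004473 ⇒ Q<K, forward
Step 1:
                   G          C          M          E
  Initial    0.02374    0.09419     0.5913     0.1342
  Change    -0.01332    0.02663    0.01332    0.03995
  Equil      0.01042     0.1208     0.6046     0.1742
  solve Keq expr → x = 0.01332; check Q = 0.004473
Then change container volume by factor 1.5 (V_new/V_old).
Step 2:
                   G          C          M          E
  Initial   0.006948    0.08055     0.4031     0.1161
  Change    -0.00522    0.01044    0.00522    0.01566
  Equil     0.001729    0.09099     0.4083     0.1318
  solve Keq expr → x = 0.00522; check Q = 0.004473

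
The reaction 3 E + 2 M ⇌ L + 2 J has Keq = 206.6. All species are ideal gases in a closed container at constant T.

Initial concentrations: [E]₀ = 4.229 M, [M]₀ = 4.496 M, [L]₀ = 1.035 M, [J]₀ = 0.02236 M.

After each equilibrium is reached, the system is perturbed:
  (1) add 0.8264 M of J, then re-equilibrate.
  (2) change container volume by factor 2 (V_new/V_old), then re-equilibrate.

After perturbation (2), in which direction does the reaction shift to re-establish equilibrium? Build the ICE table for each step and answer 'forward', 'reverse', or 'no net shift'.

Direction: reverse

Q₀ = 3.3847e-07 vs Keq = 206.6 ⇒ Q<K, forward
Step 1:
                   E          M          L          J
  Initial      4.229      4.496      1.035    0.02236
  Change      -3.945      -2.63      1.315       2.63
  Equil       0.2843      1.866       2.35      2.652
  solve Keq expr → x = 1.315; check Q = 206.6
Then add 0.8264 M of J.
Step 2:
                   E          M          L          J
  Initial     0.2843      1.866       2.35      3.479
  Change     0.04947    0.03298   -0.01649   -0.03298
  Equil       0.3338      1.899      2.333      3.446
  solve Keq expr → x = -0.01649; check Q = 206.6
Then change container volume by factor 2 (V_new/V_old).
Step 3:
                   E          M          L          J
  Initial     0.1669     0.9496      1.167      1.723
  Change     0.08111    0.05407   -0.02704   -0.05407
  Equil        0.248      1.004       1.14      1.669
  solve Keq expr → x = -0.02704; check Q = 206.6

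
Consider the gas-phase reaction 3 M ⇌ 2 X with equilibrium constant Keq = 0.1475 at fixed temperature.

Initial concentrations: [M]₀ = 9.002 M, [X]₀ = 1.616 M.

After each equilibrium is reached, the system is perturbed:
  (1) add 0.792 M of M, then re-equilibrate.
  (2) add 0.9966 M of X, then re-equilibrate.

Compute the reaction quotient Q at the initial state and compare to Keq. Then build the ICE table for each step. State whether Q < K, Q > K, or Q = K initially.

Q₀ = 0.00358; Q < K (proceeds forward)

Q₀ = 0.00358 vs Keq = 0.1475 ⇒ Q<K, forward
Step 1:
                   M          X
  I            9.002      1.616
  C           -4.007      2.671
  E            4.995      4.287
  solve Keq expr → x = 1.336; check Q = 0.1475
Then add 0.792 M of M.
Step 2:
                   M          X
  I            5.787      4.287
  C          -0.5242     0.3494
  E            5.263      4.637
  solve Keq expr → x = 0.1747; check Q = 0.1475
Then add 0.9966 M of X.
Step 3:
                   M          X
  I            5.263      5.633
  C           0.4937    -0.3291
  E            5.756      5.304
  solve Keq expr → x = -0.1646; check Q = 0.1475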